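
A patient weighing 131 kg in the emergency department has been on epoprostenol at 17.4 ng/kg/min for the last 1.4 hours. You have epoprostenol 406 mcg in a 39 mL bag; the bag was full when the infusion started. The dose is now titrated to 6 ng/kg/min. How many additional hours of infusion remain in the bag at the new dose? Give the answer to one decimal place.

Initial rate:
Dose = 17.4 ng/kg/min × 131 kg = 2279.4 ng/min
2279.4 ng/min × 60 min/hr = 136764 ng/hr
Concentration = 406 mcg ÷ 39 mL = 10.41026 mcg/mL = 10410.26 ng/mL
Rate = 136764 ng/hr ÷ 10410.26 ng/mL = 13.13743 mL/hr
Volume infused so far = 13.13743 mL/hr × 1.4 hr = 18.3924 mL
Volume remaining = 39 − 18.3924 = 20.6076 mL
New rate:
Dose = 6 ng/kg/min × 131 kg = 786 ng/min
786 ng/min × 60 min/hr = 47160 ng/hr
Rate = 47160 ng/hr ÷ 10410.26 ng/mL = 4.530148 mL/hr
Time remaining = 20.6076 mL ÷ 4.530148 mL/hr = 4.548991 hr

4.5 hours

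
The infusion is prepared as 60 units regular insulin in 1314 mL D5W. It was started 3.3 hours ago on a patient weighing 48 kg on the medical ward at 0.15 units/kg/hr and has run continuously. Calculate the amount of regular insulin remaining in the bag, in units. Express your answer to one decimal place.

Dose = 0.15 units/kg/hr × 48 kg = 7.2 units/hr
Concentration = 60 units ÷ 1314 mL = 0.0456621 units/mL
Rate = 7.2 units/hr ÷ 0.0456621 units/mL = 157.68 mL/hr
Volume infused = 157.68 mL/hr × 3.3 hr = 520.344 mL
Volume remaining = 1314 − 520.344 = 793.656 mL
Drug remaining = 793.656 mL × 0.0456621 units/mL = 36.24 units

36.2 units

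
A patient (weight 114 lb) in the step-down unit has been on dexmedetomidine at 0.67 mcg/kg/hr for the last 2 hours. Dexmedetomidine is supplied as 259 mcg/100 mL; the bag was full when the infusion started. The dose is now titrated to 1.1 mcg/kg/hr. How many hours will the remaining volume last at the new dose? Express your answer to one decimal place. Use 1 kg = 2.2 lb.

3.3 hours

Initial rate:
Weight = 114 lb ÷ 2.2 lb/kg = 51.81818 kg
Dose = 0.67 mcg/kg/hr × 51.81818 kg = 34.71818 mcg/hr
Concentration = 259 mcg ÷ 100 mL = 2.59 mcg/mL
Rate = 34.71818 mcg/hr ÷ 2.59 mcg/mL = 13.4047 mL/hr
Volume infused so far = 13.4047 mL/hr × 2 hr = 26.80941 mL
Volume remaining = 100 − 26.80941 = 73.19059 mL
New rate:
Dose = 1.1 mcg/kg/hr × 51.81818 kg = 57 mcg/hr
Rate = 57 mcg/hr ÷ 2.59 mcg/mL = 22.00772 mL/hr
Time remaining = 73.19059 mL ÷ 22.00772 mL/hr = 3.325678 hr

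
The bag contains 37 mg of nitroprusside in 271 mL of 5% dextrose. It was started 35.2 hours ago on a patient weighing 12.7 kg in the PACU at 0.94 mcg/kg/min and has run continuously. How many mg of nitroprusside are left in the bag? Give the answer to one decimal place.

Dose = 0.94 mcg/kg/min × 12.7 kg = 11.938 mcg/min
11.938 mcg/min × 60 min/hr = 716.28 mcg/hr
Concentration = 37 mg ÷ 271 mL = 0.1365314 mg/mL = 136.5314 mcg/mL
Rate = 716.28 mcg/hr ÷ 136.5314 mcg/mL = 5.246267 mL/hr
Volume infused = 5.246267 mL/hr × 35.2 hr = 184.6686 mL
Volume remaining = 271 − 184.6686 = 86.3314 mL
Drug remaining = 86.3314 mL × 136.5314 mcg/mL = 11786.94 mcg = 11.78694 mg

11.8 mg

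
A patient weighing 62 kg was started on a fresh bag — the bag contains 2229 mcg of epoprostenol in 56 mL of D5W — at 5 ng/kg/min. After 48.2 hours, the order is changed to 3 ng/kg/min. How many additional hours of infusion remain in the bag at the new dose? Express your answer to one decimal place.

119.4 hours

Initial rate:
Dose = 5 ng/kg/min × 62 kg = 310 ng/min
310 ng/min × 60 min/hr = 18600 ng/hr
Concentration = 2229 mcg ÷ 56 mL = 39.80357 mcg/mL = 39803.57 ng/mL
Rate = 18600 ng/hr ÷ 39803.57 ng/mL = 0.4672948 mL/hr
Volume infused so far = 0.4672948 mL/hr × 48.2 hr = 22.52361 mL
Volume remaining = 56 − 22.52361 = 33.47639 mL
New rate:
Dose = 3 ng/kg/min × 62 kg = 186 ng/min
186 ng/min × 60 min/hr = 11160 ng/hr
Rate = 11160 ng/hr ÷ 39803.57 ng/mL = 0.2803769 mL/hr
Time remaining = 33.47639 mL ÷ 0.2803769 mL/hr = 119.3978 hr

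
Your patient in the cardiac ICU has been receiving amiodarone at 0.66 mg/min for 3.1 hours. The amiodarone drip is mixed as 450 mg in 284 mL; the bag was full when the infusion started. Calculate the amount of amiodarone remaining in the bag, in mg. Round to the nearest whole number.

0.66 mg/min × 60 min/hr = 39.6 mg/hr
Concentration = 450 mg ÷ 284 mL = 1.584507 mg/mL
Rate = 39.6 mg/hr ÷ 1.584507 mg/mL = 24.992 mL/hr
Volume infused = 24.992 mL/hr × 3.1 hr = 77.4752 mL
Volume remaining = 284 − 77.4752 = 206.5248 mL
Drug remaining = 206.5248 mL × 1.584507 mg/mL = 327.24 mg

327 mg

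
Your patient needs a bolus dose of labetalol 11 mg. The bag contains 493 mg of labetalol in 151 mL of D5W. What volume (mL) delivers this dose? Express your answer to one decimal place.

3.4 mL

Concentration = 493 mg ÷ 151 mL = 3.264901 mg/mL
Volume = 11 mg ÷ 3.264901 mg/mL = 3.369168 mL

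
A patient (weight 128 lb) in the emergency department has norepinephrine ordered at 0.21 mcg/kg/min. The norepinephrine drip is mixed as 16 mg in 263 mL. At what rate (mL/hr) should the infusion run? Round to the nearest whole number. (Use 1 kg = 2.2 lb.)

Weight = 128 lb ÷ 2.2 lb/kg = 58.18182 kg
Dose = 0.21 mcg/kg/min × 58.18182 kg = 12.21818 mcg/min
12.21818 mcg/min × 60 min/hr = 733.0909 mcg/hr
Concentration = 16 mg ÷ 263 mL = 0.0608365 mg/mL = 60.8365 mcg/mL
Rate = 733.0909 mcg/hr ÷ 60.8365 mcg/mL = 12.05018 mL/hr

12 mL/hr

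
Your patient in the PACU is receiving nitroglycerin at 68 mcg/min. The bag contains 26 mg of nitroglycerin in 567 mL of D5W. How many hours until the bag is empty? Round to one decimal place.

68 mcg/min × 60 min/hr = 4080 mcg/hr
Concentration = 26 mg ÷ 567 mL = 0.04585538 mg/mL = 45.85538 mcg/mL
Rate = 4080 mcg/hr ÷ 45.85538 mcg/mL = 88.97538 mL/hr
Duration = 567 mL ÷ 88.97538 mL/hr = 6.372549 hr

6.4 hours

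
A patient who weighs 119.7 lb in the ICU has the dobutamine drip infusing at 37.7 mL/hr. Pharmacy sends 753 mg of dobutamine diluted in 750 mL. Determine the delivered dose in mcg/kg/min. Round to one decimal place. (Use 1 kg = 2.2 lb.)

11.6 mcg/kg/min

Weight = 119.7 lb ÷ 2.2 lb/kg = 54.40909 kg
Concentration = 753 mg ÷ 750 mL = 1.004 mg/mL = 1004 mcg/mL
Drug rate = 37.7 mL/hr × 1004 mcg/mL = 37850.8 mcg/hr
37850.8 mcg/hr ÷ 60 min/hr = 630.8467 mcg/min
630.8467 mcg/min ÷ 54.40909 kg = 11.59451 mcg/kg/min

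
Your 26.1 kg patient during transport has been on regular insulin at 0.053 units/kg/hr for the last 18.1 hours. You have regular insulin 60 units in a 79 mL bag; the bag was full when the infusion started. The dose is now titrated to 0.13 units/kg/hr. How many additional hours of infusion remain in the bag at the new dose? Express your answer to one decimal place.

10.3 hours

Initial rate:
Dose = 0.053 units/kg/hr × 26.1 kg = 1.3833 units/hr
Concentration = 60 units ÷ 79 mL = 0.7594937 units/mL
Rate = 1.3833 units/hr ÷ 0.7594937 units/mL = 1.821345 mL/hr
Volume infused so far = 1.821345 mL/hr × 18.1 hr = 32.96634 mL
Volume remaining = 79 − 32.96634 = 46.03366 mL
New rate:
Dose = 0.13 units/kg/hr × 26.1 kg = 3.393 units/hr
Rate = 3.393 units/hr ÷ 0.7594937 units/mL = 4.46745 mL/hr
Time remaining = 46.03366 mL ÷ 4.46745 mL/hr = 10.30424 hr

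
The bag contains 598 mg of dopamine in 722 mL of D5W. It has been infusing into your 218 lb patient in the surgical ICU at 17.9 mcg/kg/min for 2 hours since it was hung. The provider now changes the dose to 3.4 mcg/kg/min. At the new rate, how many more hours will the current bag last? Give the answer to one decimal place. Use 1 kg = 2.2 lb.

Initial rate:
Weight = 218 lb ÷ 2.2 lb/kg = 99.09091 kg
Dose = 17.9 mcg/kg/min × 99.09091 kg = 1773.727 mcg/min
1773.727 mcg/min × 60 min/hr = 106423.6 mcg/hr
Concentration = 598 mg ÷ 722 mL = 0.8282548 mg/mL = 828.2548 mcg/mL
Rate = 106423.6 mcg/hr ÷ 828.2548 mcg/mL = 128.4914 mL/hr
Volume infused so far = 128.4914 mL/hr × 2 hr = 256.9828 mL
Volume remaining = 722 − 256.9828 = 465.0172 mL
New rate:
Dose = 3.4 mcg/kg/min × 99.09091 kg = 336.9091 mcg/min
336.9091 mcg/min × 60 min/hr = 20214.55 mcg/hr
Rate = 20214.55 mcg/hr ÷ 828.2548 mcg/mL = 24.40619 mL/hr
Time remaining = 465.0172 mL ÷ 24.40619 mL/hr = 19.05325 hr

19.1 hours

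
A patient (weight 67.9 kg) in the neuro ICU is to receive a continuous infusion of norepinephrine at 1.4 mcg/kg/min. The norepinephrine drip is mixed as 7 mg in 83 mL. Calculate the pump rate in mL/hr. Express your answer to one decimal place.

Dose = 1.4 mcg/kg/min × 67.9 kg = 95.06 mcg/min
95.06 mcg/min × 60 min/hr = 5703.6 mcg/hr
Concentration = 7 mg ÷ 83 mL = 0.08433735 mg/mL = 84.33735 mcg/mL
Rate = 5703.6 mcg/hr ÷ 84.33735 mcg/mL = 67.6284 mL/hr

67.6 mL/hr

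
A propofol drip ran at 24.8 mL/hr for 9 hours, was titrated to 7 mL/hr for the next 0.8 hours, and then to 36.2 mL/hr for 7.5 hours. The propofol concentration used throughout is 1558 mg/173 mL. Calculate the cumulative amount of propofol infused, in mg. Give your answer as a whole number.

4506 mg

Concentration = 1558 mg ÷ 173 mL = 9.00578 mg/mL
Stage 1: 24.8 mL/hr × 9 hr = 223.2 mL → 223.2 mL × 9.00578 mg/mL = 2010.09 mg
Stage 2: 7 mL/hr × 0.8 hr = 5.6 mL → 5.6 mL × 9.00578 mg/mL = 50.43237 mg
Stage 3: 36.2 mL/hr × 7.5 hr = 271.5 mL → 271.5 mL × 9.00578 mg/mL = 2445.069 mg
Total = 2010.09 + 50.43237 + 2445.069 = 4505.592 mg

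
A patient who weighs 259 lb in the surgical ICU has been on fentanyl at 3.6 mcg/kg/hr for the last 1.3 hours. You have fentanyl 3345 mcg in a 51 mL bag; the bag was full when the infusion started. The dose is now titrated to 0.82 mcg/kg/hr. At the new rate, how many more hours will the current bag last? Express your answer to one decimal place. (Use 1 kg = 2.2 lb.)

28.9 hours

Initial rate:
Weight = 259 lb ÷ 2.2 lb/kg = 117.7273 kg
Dose = 3.6 mcg/kg/hr × 117.7273 kg = 423.8182 mcg/hr
Concentration = 3345 mcg ÷ 51 mL = 65.58824 mcg/mL
Rate = 423.8182 mcg/hr ÷ 65.58824 mcg/mL = 6.461802 mL/hr
Volume infused so far = 6.461802 mL/hr × 1.3 hr = 8.400342 mL
Volume remaining = 51 − 8.400342 = 42.59966 mL
New rate:
Dose = 0.82 mcg/kg/hr × 117.7273 kg = 96.53636 mcg/hr
Rate = 96.53636 mcg/hr ÷ 65.58824 mcg/mL = 1.471855 mL/hr
Time remaining = 42.59966 mL ÷ 1.471855 mL/hr = 28.94284 hr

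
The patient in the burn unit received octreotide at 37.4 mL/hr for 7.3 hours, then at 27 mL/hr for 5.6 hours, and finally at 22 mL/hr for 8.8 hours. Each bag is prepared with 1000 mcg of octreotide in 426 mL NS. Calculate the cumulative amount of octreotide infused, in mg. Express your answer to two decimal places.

Concentration = 1000 mcg ÷ 426 mL = 2.347418 mcg/mL
Stage 1: 37.4 mL/hr × 7.3 hr = 273.02 mL → 273.02 mL × 2.347418 mcg/mL = 640.892 mcg
Stage 2: 27 mL/hr × 5.6 hr = 151.2 mL → 151.2 mL × 2.347418 mcg/mL = 354.9296 mcg
Stage 3: 22 mL/hr × 8.8 hr = 193.6 mL → 193.6 mL × 2.347418 mcg/mL = 454.4601 mcg
Total = 640.892 + 354.9296 + 454.4601 = 1450.282 mcg = 1.450282 mg

1.45 mg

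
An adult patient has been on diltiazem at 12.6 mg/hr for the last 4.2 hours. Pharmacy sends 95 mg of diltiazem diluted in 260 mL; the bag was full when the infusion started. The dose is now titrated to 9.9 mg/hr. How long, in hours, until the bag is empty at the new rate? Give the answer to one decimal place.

Initial rate:
Concentration = 95 mg ÷ 260 mL = 0.3653846 mg/mL
Rate = 12.6 mg/hr ÷ 0.3653846 mg/mL = 34.48421 mL/hr
Volume infused so far = 34.48421 mL/hr × 4.2 hr = 144.8337 mL
Volume remaining = 260 − 144.8337 = 115.1663 mL
New rate:
Rate = 9.9 mg/hr ÷ 0.3653846 mg/mL = 27.09474 mL/hr
Time remaining = 115.1663 mL ÷ 27.09474 mL/hr = 4.250505 hr

4.3 hours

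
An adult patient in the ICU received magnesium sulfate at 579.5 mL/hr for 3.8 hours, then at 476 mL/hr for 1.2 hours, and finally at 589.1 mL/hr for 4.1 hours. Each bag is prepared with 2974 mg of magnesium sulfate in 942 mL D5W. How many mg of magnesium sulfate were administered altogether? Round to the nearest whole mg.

16381 mg

Concentration = 2974 mg ÷ 942 mL = 3.157113 mg/mL
Stage 1: 579.5 mL/hr × 3.8 hr = 2202.1 mL → 2202.1 mL × 3.157113 mg/mL = 6952.277 mg
Stage 2: 476 mL/hr × 1.2 hr = 571.2 mL → 571.2 mL × 3.157113 mg/mL = 1803.343 mg
Stage 3: 589.1 mL/hr × 4.1 hr = 2415.31 mL → 2415.31 mL × 3.157113 mg/mL = 7625.405 mg
Total = 6952.277 + 1803.343 + 7625.405 = 16381.03 mg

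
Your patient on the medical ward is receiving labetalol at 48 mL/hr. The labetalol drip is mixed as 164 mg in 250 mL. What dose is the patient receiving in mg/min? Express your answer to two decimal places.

0.52 mg/min

Concentration = 164 mg ÷ 250 mL = 0.656 mg/mL
Drug rate = 48 mL/hr × 0.656 mg/mL = 31.488 mg/hr
31.488 mg/hr ÷ 60 min/hr = 0.5248 mg/min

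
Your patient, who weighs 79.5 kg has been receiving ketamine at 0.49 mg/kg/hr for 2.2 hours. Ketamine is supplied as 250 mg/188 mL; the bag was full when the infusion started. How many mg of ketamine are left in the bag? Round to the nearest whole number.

164 mg

Dose = 0.49 mg/kg/hr × 79.5 kg = 38.955 mg/hr
Concentration = 250 mg ÷ 188 mL = 1.329787 mg/mL
Rate = 38.955 mg/hr ÷ 1.329787 mg/mL = 29.29416 mL/hr
Volume infused = 29.29416 mL/hr × 2.2 hr = 64.44715 mL
Volume remaining = 188 − 64.44715 = 123.5528 mL
Drug remaining = 123.5528 mL × 1.329787 mg/mL = 164.299 mg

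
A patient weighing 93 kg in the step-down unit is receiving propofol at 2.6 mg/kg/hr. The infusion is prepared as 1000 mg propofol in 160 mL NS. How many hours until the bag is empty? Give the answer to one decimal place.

Dose = 2.6 mg/kg/hr × 93 kg = 241.8 mg/hr
Concentration = 1000 mg ÷ 160 mL = 6.25 mg/mL
Rate = 241.8 mg/hr ÷ 6.25 mg/mL = 38.688 mL/hr
Duration = 160 mL ÷ 38.688 mL/hr = 4.135649 hr

4.1 hours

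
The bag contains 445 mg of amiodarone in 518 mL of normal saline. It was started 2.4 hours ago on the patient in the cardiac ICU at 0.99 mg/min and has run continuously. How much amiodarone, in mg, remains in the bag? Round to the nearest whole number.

0.99 mg/min × 60 min/hr = 59.4 mg/hr
Concentration = 445 mg ÷ 518 mL = 0.8590734 mg/mL
Rate = 59.4 mg/hr ÷ 0.8590734 mg/mL = 69.14427 mL/hr
Volume infused = 69.14427 mL/hr × 2.4 hr = 165.9462 mL
Volume remaining = 518 − 165.9462 = 352.0538 mL
Drug remaining = 352.0538 mL × 0.8590734 mg/mL = 302.44 mg

302 mg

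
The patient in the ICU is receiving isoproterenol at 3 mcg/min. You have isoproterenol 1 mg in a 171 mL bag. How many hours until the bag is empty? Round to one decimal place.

5.6 hours

3 mcg/min × 60 min/hr = 180 mcg/hr
Concentration = 1 mg ÷ 171 mL = 0.005847953 mg/mL = 5.847953 mcg/mL
Rate = 180 mcg/hr ÷ 5.847953 mcg/mL = 30.78 mL/hr
Duration = 171 mL ÷ 30.78 mL/hr = 5.555556 hr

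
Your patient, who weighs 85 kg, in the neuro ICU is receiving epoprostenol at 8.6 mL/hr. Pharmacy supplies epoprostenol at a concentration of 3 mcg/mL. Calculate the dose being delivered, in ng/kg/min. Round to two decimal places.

Concentration = 3 mcg/mL = 3000 ng/mL
Drug rate = 8.6 mL/hr × 3000 ng/mL = 25800 ng/hr
25800 ng/hr ÷ 60 min/hr = 430 ng/min
430 ng/min ÷ 85 kg = 5.058824 ng/kg/min

5.06 ng/kg/min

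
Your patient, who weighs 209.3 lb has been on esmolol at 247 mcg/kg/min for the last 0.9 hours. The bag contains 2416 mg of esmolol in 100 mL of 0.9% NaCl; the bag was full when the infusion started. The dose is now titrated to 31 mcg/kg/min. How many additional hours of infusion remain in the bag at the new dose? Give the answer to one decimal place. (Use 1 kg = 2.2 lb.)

Initial rate:
Weight = 209.3 lb ÷ 2.2 lb/kg = 95.13636 kg
Dose = 247 mcg/kg/min × 95.13636 kg = 23498.68 mcg/min
23498.68 mcg/min × 60 min/hr = 1409921 mcg/hr
Concentration = 2416 mg ÷ 100 mL = 24.16 mg/mL = 24160 mcg/mL
Rate = 1409921 mcg/hr ÷ 24160 mcg/mL = 58.35765 mL/hr
Volume infused so far = 58.35765 mL/hr × 0.9 hr = 52.52189 mL
Volume remaining = 100 − 52.52189 = 47.47811 mL
New rate:
Dose = 31 mcg/kg/min × 95.13636 kg = 2949.227 mcg/min
2949.227 mcg/min × 60 min/hr = 176953.6 mcg/hr
Rate = 176953.6 mcg/hr ÷ 24160 mcg/mL = 7.32424 mL/hr
Time remaining = 47.47811 mL ÷ 7.32424 mL/hr = 6.482326 hr

6.5 hours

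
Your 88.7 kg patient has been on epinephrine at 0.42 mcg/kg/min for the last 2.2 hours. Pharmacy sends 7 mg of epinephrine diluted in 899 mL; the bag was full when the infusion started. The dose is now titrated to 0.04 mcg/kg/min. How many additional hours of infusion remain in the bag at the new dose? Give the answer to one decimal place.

9.8 hours

Initial rate:
Dose = 0.42 mcg/kg/min × 88.7 kg = 37.254 mcg/min
37.254 mcg/min × 60 min/hr = 2235.24 mcg/hr
Concentration = 7 mg ÷ 899 mL = 0.007786429 mg/mL = 7.786429 mcg/mL
Rate = 2235.24 mcg/hr ÷ 7.786429 mcg/mL = 287.0687 mL/hr
Volume infused so far = 287.0687 mL/hr × 2.2 hr = 631.5511 mL
Volume remaining = 899 − 631.5511 = 267.4489 mL
New rate:
Dose = 0.04 mcg/kg/min × 88.7 kg = 3.548 mcg/min
3.548 mcg/min × 60 min/hr = 212.88 mcg/hr
Rate = 212.88 mcg/hr ÷ 7.786429 mcg/mL = 27.33987 mL/hr
Time remaining = 267.4489 mL ÷ 27.33987 mL/hr = 9.782375 hr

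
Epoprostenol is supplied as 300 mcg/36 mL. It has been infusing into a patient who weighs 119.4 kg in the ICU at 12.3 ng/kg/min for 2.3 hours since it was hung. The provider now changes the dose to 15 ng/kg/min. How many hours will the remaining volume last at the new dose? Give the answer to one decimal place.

0.9 hours

Initial rate:
Dose = 12.3 ng/kg/min × 119.4 kg = 1468.62 ng/min
1468.62 ng/min × 60 min/hr = 88117.2 ng/hr
Concentration = 300 mcg ÷ 36 mL = 8.333333 mcg/mL = 8333.333 ng/mL
Rate = 88117.2 ng/hr ÷ 8333.333 ng/mL = 10.57406 mL/hr
Volume infused so far = 10.57406 mL/hr × 2.3 hr = 24.32035 mL
Volume remaining = 36 − 24.32035 = 11.67965 mL
New rate:
Dose = 15 ng/kg/min × 119.4 kg = 1791 ng/min
1791 ng/min × 60 min/hr = 107460 ng/hr
Rate = 107460 ng/hr ÷ 8333.333 ng/mL = 12.8952 mL/hr
Time remaining = 11.67965 mL ÷ 12.8952 mL/hr = 0.9057365 hr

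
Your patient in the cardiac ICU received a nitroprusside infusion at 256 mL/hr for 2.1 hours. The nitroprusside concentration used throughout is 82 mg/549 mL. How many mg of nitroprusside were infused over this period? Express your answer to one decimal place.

80.3 mg

Concentration = 82 mg ÷ 549 mL = 0.1493625 mg/mL = 149.3625 mcg/mL
Drug rate = 256 mL/hr × 149.3625 mcg/mL = 38236.79 mcg/hr
Total = 38236.79 mcg/hr × 2.1 hr = 80297.27 mcg = 80.29727 mg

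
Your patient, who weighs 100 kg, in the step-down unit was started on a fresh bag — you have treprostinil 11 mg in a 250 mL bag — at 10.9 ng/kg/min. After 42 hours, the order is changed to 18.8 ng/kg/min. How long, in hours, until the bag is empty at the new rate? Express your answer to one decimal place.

Initial rate:
Dose = 10.9 ng/kg/min × 100 kg = 1090 ng/min
1090 ng/min × 60 min/hr = 65400 ng/hr
Concentration = 11 mg ÷ 250 mL = 0.044 mg/mL = 44000 ng/mL
Rate = 65400 ng/hr ÷ 44000 ng/mL = 1.486364 mL/hr
Volume infused so far = 1.486364 mL/hr × 42 hr = 62.42727 mL
Volume remaining = 250 − 62.42727 = 187.5727 mL
New rate:
Dose = 18.8 ng/kg/min × 100 kg = 1880 ng/min
1880 ng/min × 60 min/hr = 112800 ng/hr
Rate = 112800 ng/hr ÷ 44000 ng/mL = 2.563636 mL/hr
Time remaining = 187.5727 mL ÷ 2.563636 mL/hr = 73.16667 hr

73.2 hours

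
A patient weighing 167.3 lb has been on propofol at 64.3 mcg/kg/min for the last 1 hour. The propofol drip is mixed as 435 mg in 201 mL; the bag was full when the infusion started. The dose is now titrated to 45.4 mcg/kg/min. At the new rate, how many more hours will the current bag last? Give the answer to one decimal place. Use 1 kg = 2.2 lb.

Initial rate:
Weight = 167.3 lb ÷ 2.2 lb/kg = 76.04545 kg
Dose = 64.3 mcg/kg/min × 76.04545 kg = 4889.723 mcg/min
4889.723 mcg/min × 60 min/hr = 293383.4 mcg/hr
Concentration = 435 mg ÷ 201 mL = 2.164179 mg/mL = 2164.179 mcg/mL
Rate = 293383.4 mcg/hr ÷ 2164.179 mcg/mL = 135.5633 mL/hr
Volume infused so far = 135.5633 mL/hr × 1 hr = 135.5633 mL
Volume remaining = 201 − 135.5633 = 65.43665 mL
New rate:
Dose = 45.4 mcg/kg/min × 76.04545 kg = 3452.464 mcg/min
3452.464 mcg/min × 60 min/hr = 207147.8 mcg/hr
Rate = 207147.8 mcg/hr ÷ 2164.179 mcg/mL = 95.71658 mL/hr
Time remaining = 65.43665 mL ÷ 95.71658 mL/hr = 0.6836501 hr

0.7 hours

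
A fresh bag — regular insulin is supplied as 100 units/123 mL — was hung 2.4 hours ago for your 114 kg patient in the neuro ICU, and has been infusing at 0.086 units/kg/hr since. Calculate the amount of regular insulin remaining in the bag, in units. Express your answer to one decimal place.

Dose = 0.086 units/kg/hr × 114 kg = 9.804 units/hr
Concentration = 100 units ÷ 123 mL = 0.8130081 units/mL
Rate = 9.804 units/hr ÷ 0.8130081 units/mL = 12.05892 mL/hr
Volume infused = 12.05892 mL/hr × 2.4 hr = 28.94141 mL
Volume remaining = 123 − 28.94141 = 94.05859 mL
Drug remaining = 94.05859 mL × 0.8130081 units/mL = 76.4704 units

76.5 units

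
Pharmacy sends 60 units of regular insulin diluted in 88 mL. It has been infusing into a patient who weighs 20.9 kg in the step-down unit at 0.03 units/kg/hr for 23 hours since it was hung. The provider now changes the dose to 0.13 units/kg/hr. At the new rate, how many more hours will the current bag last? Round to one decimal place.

16.8 hours

Initial rate:
Dose = 0.03 units/kg/hr × 20.9 kg = 0.627 units/hr
Concentration = 60 units ÷ 88 mL = 0.6818182 units/mL
Rate = 0.627 units/hr ÷ 0.6818182 units/mL = 0.9196 mL/hr
Volume infused so far = 0.9196 mL/hr × 23 hr = 21.1508 mL
Volume remaining = 88 − 21.1508 = 66.8492 mL
New rate:
Dose = 0.13 units/kg/hr × 20.9 kg = 2.717 units/hr
Rate = 2.717 units/hr ÷ 0.6818182 units/mL = 3.984933 mL/hr
Time remaining = 66.8492 mL ÷ 3.984933 mL/hr = 16.77549 hr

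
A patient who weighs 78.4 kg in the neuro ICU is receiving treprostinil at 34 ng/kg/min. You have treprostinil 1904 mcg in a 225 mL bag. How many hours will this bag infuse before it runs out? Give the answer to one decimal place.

11.9 hours

Dose = 34 ng/kg/min × 78.4 kg = 2665.6 ng/min
2665.6 ng/min × 60 min/hr = 159936 ng/hr
Concentration = 1904 mcg ÷ 225 mL = 8.462222 mcg/mL = 8462.222 ng/mL
Rate = 159936 ng/hr ÷ 8462.222 ng/mL = 18.9 mL/hr
Duration = 225 mL ÷ 18.9 mL/hr = 11.90476 hr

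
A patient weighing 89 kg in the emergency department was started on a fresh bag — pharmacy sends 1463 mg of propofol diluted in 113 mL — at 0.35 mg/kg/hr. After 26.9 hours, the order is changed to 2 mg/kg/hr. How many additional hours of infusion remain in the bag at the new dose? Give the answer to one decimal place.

Initial rate:
Dose = 0.35 mg/kg/hr × 89 kg = 31.15 mg/hr
Concentration = 1463 mg ÷ 113 mL = 12.9469 mg/mL
Rate = 31.15 mg/hr ÷ 12.9469 mg/mL = 2.405981 mL/hr
Volume infused so far = 2.405981 mL/hr × 26.9 hr = 64.72089 mL
Volume remaining = 113 − 64.72089 = 48.27911 mL
New rate:
Dose = 2 mg/kg/hr × 89 kg = 178 mg/hr
Rate = 178 mg/hr ÷ 12.9469 mg/mL = 13.74846 mL/hr
Time remaining = 48.27911 mL ÷ 13.74846 mL/hr = 3.511601 hr

3.5 hours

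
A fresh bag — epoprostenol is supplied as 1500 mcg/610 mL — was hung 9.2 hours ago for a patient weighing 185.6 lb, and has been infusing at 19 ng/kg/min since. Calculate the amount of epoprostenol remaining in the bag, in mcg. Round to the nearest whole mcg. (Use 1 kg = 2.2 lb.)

Weight = 185.6 lb ÷ 2.2 lb/kg = 84.36364 kg
Dose = 19 ng/kg/min × 84.36364 kg = 1602.909 ng/min
1602.909 ng/min × 60 min/hr = 96174.55 ng/hr
Concentration = 1500 mcg ÷ 610 mL = 2.459016 mcg/mL = 2459.016 ng/mL
Rate = 96174.55 ng/hr ÷ 2459.016 ng/mL = 39.11098 mL/hr
Volume infused = 39.11098 mL/hr × 9.2 hr = 359.821 mL
Volume remaining = 610 − 359.821 = 250.179 mL
Drug remaining = 250.179 mL × 2459.016 ng/mL = 615194.2 ng = 615.1942 mcg

615 mcg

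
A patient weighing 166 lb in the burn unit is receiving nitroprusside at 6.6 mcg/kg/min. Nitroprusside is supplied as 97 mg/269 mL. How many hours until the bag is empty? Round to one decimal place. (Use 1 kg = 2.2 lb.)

3.2 hours

Weight = 166 lb ÷ 2.2 lb/kg = 75.45455 kg
Dose = 6.6 mcg/kg/min × 75.45455 kg = 498 mcg/min
498 mcg/min × 60 min/hr = 29880 mcg/hr
Concentration = 97 mg ÷ 269 mL = 0.3605948 mg/mL = 360.5948 mcg/mL
Rate = 29880 mcg/hr ÷ 360.5948 mcg/mL = 82.86309 mL/hr
Duration = 269 mL ÷ 82.86309 mL/hr = 3.246319 hr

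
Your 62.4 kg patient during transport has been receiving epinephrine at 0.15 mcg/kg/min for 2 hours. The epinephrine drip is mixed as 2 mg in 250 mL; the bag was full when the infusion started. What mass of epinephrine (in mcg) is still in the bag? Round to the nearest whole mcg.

Dose = 0.15 mcg/kg/min × 62.4 kg = 9.36 mcg/min
9.36 mcg/min × 60 min/hr = 561.6 mcg/hr
Concentration = 2 mg ÷ 250 mL = 0.008 mg/mL = 8 mcg/mL
Rate = 561.6 mcg/hr ÷ 8 mcg/mL = 70.2 mL/hr
Volume infused = 70.2 mL/hr × 2 hr = 140.4 mL
Volume remaining = 250 − 140.4 = 109.6 mL
Drug remaining = 109.6 mL × 8 mcg/mL = 876.8 mcg

877 mcg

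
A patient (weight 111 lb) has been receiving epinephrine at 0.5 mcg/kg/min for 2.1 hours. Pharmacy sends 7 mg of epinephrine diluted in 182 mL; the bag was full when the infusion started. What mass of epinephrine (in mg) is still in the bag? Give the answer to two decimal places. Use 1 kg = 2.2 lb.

3.82 mg

Weight = 111 lb ÷ 2.2 lb/kg = 50.45455 kg
Dose = 0.5 mcg/kg/min × 50.45455 kg = 25.22727 mcg/min
25.22727 mcg/min × 60 min/hr = 1513.636 mcg/hr
Concentration = 7 mg ÷ 182 mL = 0.03846154 mg/mL = 38.46154 mcg/mL
Rate = 1513.636 mcg/hr ÷ 38.46154 mcg/mL = 39.35455 mL/hr
Volume infused = 39.35455 mL/hr × 2.1 hr = 82.64455 mL
Volume remaining = 182 − 82.64455 = 99.35545 mL
Drug remaining = 99.35545 mL × 38.46154 mcg/mL = 3821.364 mcg = 3.821364 mg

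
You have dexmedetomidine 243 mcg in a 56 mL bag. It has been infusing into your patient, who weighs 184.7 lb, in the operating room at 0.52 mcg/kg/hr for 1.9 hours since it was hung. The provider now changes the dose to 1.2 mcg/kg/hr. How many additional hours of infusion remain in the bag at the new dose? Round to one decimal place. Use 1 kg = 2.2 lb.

1.6 hours

Initial rate:
Weight = 184.7 lb ÷ 2.2 lb/kg = 83.95455 kg
Dose = 0.52 mcg/kg/hr × 83.95455 kg = 43.65636 mcg/hr
Concentration = 243 mcg ÷ 56 mL = 4.339286 mcg/mL
Rate = 43.65636 mcg/hr ÷ 4.339286 mcg/mL = 10.06073 mL/hr
Volume infused so far = 10.06073 mL/hr × 1.9 hr = 19.11538 mL
Volume remaining = 56 − 19.11538 = 36.88462 mL
New rate:
Dose = 1.2 mcg/kg/hr × 83.95455 kg = 100.7455 mcg/hr
Rate = 100.7455 mcg/hr ÷ 4.339286 mcg/mL = 23.21706 mL/hr
Time remaining = 36.88462 mL ÷ 23.21706 mL/hr = 1.588686 hr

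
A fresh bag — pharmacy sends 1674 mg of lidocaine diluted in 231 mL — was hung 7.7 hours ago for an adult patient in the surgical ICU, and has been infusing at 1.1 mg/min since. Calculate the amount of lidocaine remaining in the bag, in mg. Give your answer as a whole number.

1166 mg

1.1 mg/min × 60 min/hr = 66 mg/hr
Concentration = 1674 mg ÷ 231 mL = 7.246753 mg/mL
Rate = 66 mg/hr ÷ 7.246753 mg/mL = 9.107527 mL/hr
Volume infused = 9.107527 mL/hr × 7.7 hr = 70.12796 mL
Volume remaining = 231 − 70.12796 = 160.872 mL
Drug remaining = 160.872 mL × 7.246753 mg/mL = 1165.8 mg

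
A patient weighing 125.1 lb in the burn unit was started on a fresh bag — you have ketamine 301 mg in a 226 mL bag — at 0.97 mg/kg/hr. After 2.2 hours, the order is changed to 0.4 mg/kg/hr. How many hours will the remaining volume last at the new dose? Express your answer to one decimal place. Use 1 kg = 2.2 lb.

7.9 hours

Initial rate:
Weight = 125.1 lb ÷ 2.2 lb/kg = 56.86364 kg
Dose = 0.97 mg/kg/hr × 56.86364 kg = 55.15773 mg/hr
Concentration = 301 mg ÷ 226 mL = 1.331858 mg/mL
Rate = 55.15773 mg/hr ÷ 1.331858 mg/mL = 41.41411 mL/hr
Volume infused so far = 41.41411 mL/hr × 2.2 hr = 91.11104 mL
Volume remaining = 226 − 91.11104 = 134.889 mL
New rate:
Dose = 0.4 mg/kg/hr × 56.86364 kg = 22.74545 mg/hr
Rate = 22.74545 mg/hr ÷ 1.331858 mg/mL = 17.07798 mL/hr
Time remaining = 134.889 mL ÷ 17.07798 mL/hr = 7.898413 hr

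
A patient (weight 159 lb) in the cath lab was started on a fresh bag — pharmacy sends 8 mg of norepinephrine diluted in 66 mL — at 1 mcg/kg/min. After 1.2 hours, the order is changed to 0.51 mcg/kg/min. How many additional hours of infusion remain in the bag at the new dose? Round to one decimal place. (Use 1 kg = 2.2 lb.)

1.3 hours

Initial rate:
Weight = 159 lb ÷ 2.2 lb/kg = 72.27273 kg
Dose = 1 mcg/kg/min × 72.27273 kg = 72.27273 mcg/min
72.27273 mcg/min × 60 min/hr = 4336.364 mcg/hr
Concentration = 8 mg ÷ 66 mL = 0.1212121 mg/mL = 121.2121 mcg/mL
Rate = 4336.364 mcg/hr ÷ 121.2121 mcg/mL = 35.775 mL/hr
Volume infused so far = 35.775 mL/hr × 1.2 hr = 42.93 mL
Volume remaining = 66 − 42.93 = 23.07 mL
New rate:
Dose = 0.51 mcg/kg/min × 72.27273 kg = 36.85909 mcg/min
36.85909 mcg/min × 60 min/hr = 2211.545 mcg/hr
Rate = 2211.545 mcg/hr ÷ 121.2121 mcg/mL = 18.24525 mL/hr
Time remaining = 23.07 mL ÷ 18.24525 mL/hr = 1.264439 hr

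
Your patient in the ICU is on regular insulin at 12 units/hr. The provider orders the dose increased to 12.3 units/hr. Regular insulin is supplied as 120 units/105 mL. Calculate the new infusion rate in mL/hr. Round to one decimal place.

10.8 mL/hr

Concentration = 120 units ÷ 105 mL = 1.142857 units/mL
Rate = 12.3 units/hr ÷ 1.142857 units/mL = 10.7625 mL/hr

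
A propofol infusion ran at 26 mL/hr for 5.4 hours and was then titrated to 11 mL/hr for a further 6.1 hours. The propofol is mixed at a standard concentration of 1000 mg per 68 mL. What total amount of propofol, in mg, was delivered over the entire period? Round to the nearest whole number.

3051 mg

Concentration = 1000 mg ÷ 68 mL = 14.70588 mg/mL
Stage 1: 26 mL/hr × 5.4 hr = 140.4 mL → 140.4 mL × 14.70588 mg/mL = 2064.706 mg
Stage 2: 11 mL/hr × 6.1 hr = 67.1 mL → 67.1 mL × 14.70588 mg/mL = 986.7647 mg
Total = 2064.706 + 986.7647 = 3051.471 mg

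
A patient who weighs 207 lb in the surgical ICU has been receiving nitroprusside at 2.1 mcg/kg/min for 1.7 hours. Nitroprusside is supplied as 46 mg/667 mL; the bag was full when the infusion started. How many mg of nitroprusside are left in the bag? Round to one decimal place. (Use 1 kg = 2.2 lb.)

Weight = 207 lb ÷ 2.2 lb/kg = 94.09091 kg
Dose = 2.1 mcg/kg/min × 94.09091 kg = 197.5909 mcg/min
197.5909 mcg/min × 60 min/hr = 11855.45 mcg/hr
Concentration = 46 mg ÷ 667 mL = 0.06896552 mg/mL = 68.96552 mcg/mL
Rate = 11855.45 mcg/hr ÷ 68.96552 mcg/mL = 171.9041 mL/hr
Volume infused = 171.9041 mL/hr × 1.7 hr = 292.237 mL
Volume remaining = 667 − 292.237 = 374.763 mL
Drug remaining = 374.763 mL × 68.96552 mcg/mL = 25845.73 mcg = 25.84573 mg

25.8 mg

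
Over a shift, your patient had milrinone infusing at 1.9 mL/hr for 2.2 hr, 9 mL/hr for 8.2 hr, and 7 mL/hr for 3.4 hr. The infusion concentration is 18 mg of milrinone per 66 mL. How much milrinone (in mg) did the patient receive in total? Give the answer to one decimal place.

27.8 mg

Concentration = 18 mg ÷ 66 mL = 0.2727273 mg/mL
Stage 1: 1.9 mL/hr × 2.2 hr = 4.18 mL → 4.18 mL × 0.2727273 mg/mL = 1.14 mg
Stage 2: 9 mL/hr × 8.2 hr = 73.8 mL → 73.8 mL × 0.2727273 mg/mL = 20.12727 mg
Stage 3: 7 mL/hr × 3.4 hr = 23.8 mL → 23.8 mL × 0.2727273 mg/mL = 6.490909 mg
Total = 1.14 + 20.12727 + 6.490909 = 27.75818 mg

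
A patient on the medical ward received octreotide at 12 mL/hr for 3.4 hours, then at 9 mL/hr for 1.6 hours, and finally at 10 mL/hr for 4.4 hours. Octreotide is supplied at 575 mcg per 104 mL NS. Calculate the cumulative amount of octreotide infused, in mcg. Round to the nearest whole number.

Concentration = 575 mcg ÷ 104 mL = 5.528846 mcg/mL
Stage 1: 12 mL/hr × 3.4 hr = 40.8 mL → 40.8 mL × 5.528846 mcg/mL = 225.5769 mcg
Stage 2: 9 mL/hr × 1.6 hr = 14.4 mL → 14.4 mL × 5.528846 mcg/mL = 79.61538 mcg
Stage 3: 10 mL/hr × 4.4 hr = 44 mL → 44 mL × 5.528846 mcg/mL = 243.2692 mcg
Total = 225.5769 + 79.61538 + 243.2692 = 548.4615 mcg

548 mcg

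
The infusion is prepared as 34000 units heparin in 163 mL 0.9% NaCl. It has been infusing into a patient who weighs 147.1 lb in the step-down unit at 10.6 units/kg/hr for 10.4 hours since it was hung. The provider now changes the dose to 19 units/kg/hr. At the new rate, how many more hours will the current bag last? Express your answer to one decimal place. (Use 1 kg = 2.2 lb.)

21.0 hours

Initial rate:
Weight = 147.1 lb ÷ 2.2 lb/kg = 66.86364 kg
Dose = 10.6 units/kg/hr × 66.86364 kg = 708.7545 units/hr
Concentration = 34000 units ÷ 163 mL = 208.589 units/mL
Rate = 708.7545 units/hr ÷ 208.589 units/mL = 3.397853 mL/hr
Volume infused so far = 3.397853 mL/hr × 10.4 hr = 35.33767 mL
Volume remaining = 163 − 35.33767 = 127.6623 mL
New rate:
Dose = 19 units/kg/hr × 66.86364 kg = 1270.409 units/hr
Rate = 1270.409 units/hr ÷ 208.589 units/mL = 6.090491 mL/hr
Time remaining = 127.6623 mL ÷ 6.090491 mL/hr = 20.96093 hr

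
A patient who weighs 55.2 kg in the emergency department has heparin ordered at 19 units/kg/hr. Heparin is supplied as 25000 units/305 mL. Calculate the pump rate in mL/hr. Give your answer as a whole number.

Dose = 19 units/kg/hr × 55.2 kg = 1048.8 units/hr
Concentration = 25000 units ÷ 305 mL = 81.96721 units/mL
Rate = 1048.8 units/hr ÷ 81.96721 units/mL = 12.79536 mL/hr

13 mL/hr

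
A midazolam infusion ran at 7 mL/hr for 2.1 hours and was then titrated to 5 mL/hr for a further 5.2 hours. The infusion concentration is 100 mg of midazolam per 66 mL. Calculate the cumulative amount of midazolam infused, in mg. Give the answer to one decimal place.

61.7 mg

Concentration = 100 mg ÷ 66 mL = 1.515152 mg/mL
Stage 1: 7 mL/hr × 2.1 hr = 14.7 mL → 14.7 mL × 1.515152 mg/mL = 22.27273 mg
Stage 2: 5 mL/hr × 5.2 hr = 26 mL → 26 mL × 1.515152 mg/mL = 39.39394 mg
Total = 22.27273 + 39.39394 = 61.66667 mg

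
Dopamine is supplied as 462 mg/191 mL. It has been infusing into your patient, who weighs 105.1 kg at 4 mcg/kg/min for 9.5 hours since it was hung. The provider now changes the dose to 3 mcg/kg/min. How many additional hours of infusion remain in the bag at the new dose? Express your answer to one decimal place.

Initial rate:
Dose = 4 mcg/kg/min × 105.1 kg = 420.4 mcg/min
420.4 mcg/min × 60 min/hr = 25224 mcg/hr
Concentration = 462 mg ÷ 191 mL = 2.418848 mg/mL = 2418.848 mcg/mL
Rate = 25224 mcg/hr ÷ 2418.848 mcg/mL = 10.4281 mL/hr
Volume infused so far = 10.4281 mL/hr × 9.5 hr = 99.06699 mL
Volume remaining = 191 − 99.06699 = 91.93301 mL
New rate:
Dose = 3 mcg/kg/min × 105.1 kg = 315.3 mcg/min
315.3 mcg/min × 60 min/hr = 18918 mcg/hr
Rate = 18918 mcg/hr ÷ 2418.848 mcg/mL = 7.821078 mL/hr
Time remaining = 91.93301 mL ÷ 7.821078 mL/hr = 11.75452 hr

11.8 hours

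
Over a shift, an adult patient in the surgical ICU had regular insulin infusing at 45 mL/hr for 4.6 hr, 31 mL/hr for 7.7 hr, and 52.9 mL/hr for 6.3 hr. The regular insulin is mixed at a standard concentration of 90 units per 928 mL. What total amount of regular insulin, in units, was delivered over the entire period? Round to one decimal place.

75.5 units

Concentration = 90 units ÷ 928 mL = 0.09698276 units/mL
Stage 1: 45 mL/hr × 4.6 hr = 207 mL → 207 mL × 0.09698276 units/mL = 20.07543 units
Stage 2: 31 mL/hr × 7.7 hr = 238.7 mL → 238.7 mL × 0.09698276 units/mL = 23.14978 units
Stage 3: 52.9 mL/hr × 6.3 hr = 333.27 mL → 333.27 mL × 0.09698276 units/mL = 32.32144 units
Total = 20.07543 + 23.14978 + 32.32144 = 75.54666 units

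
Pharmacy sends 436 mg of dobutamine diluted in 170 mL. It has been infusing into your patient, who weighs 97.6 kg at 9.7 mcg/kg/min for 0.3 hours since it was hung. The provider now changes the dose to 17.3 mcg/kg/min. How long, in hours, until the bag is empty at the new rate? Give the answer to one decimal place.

Initial rate:
Dose = 9.7 mcg/kg/min × 97.6 kg = 946.72 mcg/min
946.72 mcg/min × 60 min/hr = 56803.2 mcg/hr
Concentration = 436 mg ÷ 170 mL = 2.564706 mg/mL = 2564.706 mcg/mL
Rate = 56803.2 mcg/hr ÷ 2564.706 mcg/mL = 22.14804 mL/hr
Volume infused so far = 22.14804 mL/hr × 0.3 hr = 6.644411 mL
Volume remaining = 170 − 6.644411 = 163.3556 mL
New rate:
Dose = 17.3 mcg/kg/min × 97.6 kg = 1688.48 mcg/min
1688.48 mcg/min × 60 min/hr = 101308.8 mcg/hr
Rate = 101308.8 mcg/hr ÷ 2564.706 mcg/mL = 39.50114 mL/hr
Time remaining = 163.3556 mL ÷ 39.50114 mL/hr = 4.135465 hr

4.1 hours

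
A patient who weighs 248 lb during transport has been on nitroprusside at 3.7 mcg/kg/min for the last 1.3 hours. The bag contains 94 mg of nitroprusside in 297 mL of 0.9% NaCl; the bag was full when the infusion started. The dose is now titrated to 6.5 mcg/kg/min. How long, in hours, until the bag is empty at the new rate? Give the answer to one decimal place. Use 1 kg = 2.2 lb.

1.4 hours

Initial rate:
Weight = 248 lb ÷ 2.2 lb/kg = 112.7273 kg
Dose = 3.7 mcg/kg/min × 112.7273 kg = 417.0909 mcg/min
417.0909 mcg/min × 60 min/hr = 25025.45 mcg/hr
Concentration = 94 mg ÷ 297 mL = 0.3164983 mg/mL = 316.4983 mcg/mL
Rate = 25025.45 mcg/hr ÷ 316.4983 mcg/mL = 79.06979 mL/hr
Volume infused so far = 79.06979 mL/hr × 1.3 hr = 102.7907 mL
Volume remaining = 297 − 102.7907 = 194.2093 mL
New rate:
Dose = 6.5 mcg/kg/min × 112.7273 kg = 732.7273 mcg/min
732.7273 mcg/min × 60 min/hr = 43963.64 mcg/hr
Rate = 43963.64 mcg/hr ÷ 316.4983 mcg/mL = 138.9064 mL/hr
Time remaining = 194.2093 mL ÷ 138.9064 mL/hr = 1.398131 hr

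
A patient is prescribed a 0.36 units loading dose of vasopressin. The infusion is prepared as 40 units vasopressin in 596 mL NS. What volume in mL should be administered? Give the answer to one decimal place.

5.4 mL

Concentration = 40 units ÷ 596 mL = 0.06711409 units/mL
Volume = 0.36 units ÷ 0.06711409 units/mL = 5.364 mL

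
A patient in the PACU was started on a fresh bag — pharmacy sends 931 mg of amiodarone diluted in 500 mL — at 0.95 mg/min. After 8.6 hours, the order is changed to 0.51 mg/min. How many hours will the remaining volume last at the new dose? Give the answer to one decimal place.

Initial rate:
0.95 mg/min × 60 min/hr = 57 mg/hr
Concentration = 931 mg ÷ 500 mL = 1.862 mg/mL
Rate = 57 mg/hr ÷ 1.862 mg/mL = 30.61224 mL/hr
Volume infused so far = 30.61224 mL/hr × 8.6 hr = 263.2653 mL
Volume remaining = 500 − 263.2653 = 236.7347 mL
New rate:
0.51 mg/min × 60 min/hr = 30.6 mg/hr
Rate = 30.6 mg/hr ÷ 1.862 mg/mL = 16.43394 mL/hr
Time remaining = 236.7347 mL ÷ 16.43394 mL/hr = 14.40523 hr

14.4 hours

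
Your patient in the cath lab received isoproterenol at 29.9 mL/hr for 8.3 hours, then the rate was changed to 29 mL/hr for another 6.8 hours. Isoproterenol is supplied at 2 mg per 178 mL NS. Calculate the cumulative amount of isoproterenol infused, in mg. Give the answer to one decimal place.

5.0 mg

Concentration = 2 mg ÷ 178 mL = 0.01123596 mg/mL
Stage 1: 29.9 mL/hr × 8.3 hr = 248.17 mL → 248.17 mL × 0.01123596 mg/mL = 2.788427 mg
Stage 2: 29 mL/hr × 6.8 hr = 197.2 mL → 197.2 mL × 0.01123596 mg/mL = 2.21573 mg
Total = 2.788427 + 2.21573 = 5.004157 mg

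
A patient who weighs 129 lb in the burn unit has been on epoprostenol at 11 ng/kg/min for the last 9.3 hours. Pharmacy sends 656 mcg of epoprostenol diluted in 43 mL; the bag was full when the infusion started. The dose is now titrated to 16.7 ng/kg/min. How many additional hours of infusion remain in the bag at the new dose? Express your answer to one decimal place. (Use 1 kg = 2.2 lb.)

5.0 hours

Initial rate:
Weight = 129 lb ÷ 2.2 lb/kg = 58.63636 kg
Dose = 11 ng/kg/min × 58.63636 kg = 645 ng/min
645 ng/min × 60 min/hr = 38700 ng/hr
Concentration = 656 mcg ÷ 43 mL = 15.25581 mcg/mL = 15255.81 ng/mL
Rate = 38700 ng/hr ÷ 15255.81 ng/mL = 2.536738 mL/hr
Volume infused so far = 2.536738 mL/hr × 9.3 hr = 23.59166 mL
Volume remaining = 43 − 23.59166 = 19.40834 mL
New rate:
Dose = 16.7 ng/kg/min × 58.63636 kg = 979.2273 ng/min
979.2273 ng/min × 60 min/hr = 58753.64 ng/hr
Rate = 58753.64 ng/hr ÷ 15255.81 ng/mL = 3.851229 mL/hr
Time remaining = 19.40834 mL ÷ 3.851229 mL/hr = 5.039518 hr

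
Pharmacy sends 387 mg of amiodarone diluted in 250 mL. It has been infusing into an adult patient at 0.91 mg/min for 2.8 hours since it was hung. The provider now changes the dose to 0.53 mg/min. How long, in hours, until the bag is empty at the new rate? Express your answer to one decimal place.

7.4 hours

Initial rate:
0.91 mg/min × 60 min/hr = 54.6 mg/hr
Concentration = 387 mg ÷ 250 mL = 1.548 mg/mL
Rate = 54.6 mg/hr ÷ 1.548 mg/mL = 35.27132 mL/hr
Volume infused so far = 35.27132 mL/hr × 2.8 hr = 98.75969 mL
Volume remaining = 250 − 98.75969 = 151.2403 mL
New rate:
0.53 mg/min × 60 min/hr = 31.8 mg/hr
Rate = 31.8 mg/hr ÷ 1.548 mg/mL = 20.54264 mL/hr
Time remaining = 151.2403 mL ÷ 20.54264 mL/hr = 7.362264 hr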